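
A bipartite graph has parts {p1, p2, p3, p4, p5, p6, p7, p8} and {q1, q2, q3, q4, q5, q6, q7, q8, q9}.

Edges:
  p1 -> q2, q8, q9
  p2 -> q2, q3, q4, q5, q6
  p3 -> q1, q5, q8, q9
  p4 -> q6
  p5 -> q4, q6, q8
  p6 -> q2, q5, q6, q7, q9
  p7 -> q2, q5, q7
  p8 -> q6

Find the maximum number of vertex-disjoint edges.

7

A valid assignment of size 7: p1-q8, p2-q3, p3-q5, p4-q6, p5-q4, p6-q9, p7-q2.
The set {p4, p8} has only 1 neighbour ({q6}), so by Hall's theorem at most 7 of the 8 left vertices can be matched.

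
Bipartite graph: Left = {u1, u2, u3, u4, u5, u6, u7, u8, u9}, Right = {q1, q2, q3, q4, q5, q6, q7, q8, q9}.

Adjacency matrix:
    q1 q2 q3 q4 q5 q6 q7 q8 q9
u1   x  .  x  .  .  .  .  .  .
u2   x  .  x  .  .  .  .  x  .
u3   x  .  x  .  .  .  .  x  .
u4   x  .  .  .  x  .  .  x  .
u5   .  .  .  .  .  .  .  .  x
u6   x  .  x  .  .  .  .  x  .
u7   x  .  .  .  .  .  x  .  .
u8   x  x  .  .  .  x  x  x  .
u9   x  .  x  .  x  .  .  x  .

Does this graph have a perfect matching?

No

The set {u1, u2, u3, u4, u6, u9} has only 4 neighbours ({q1, q3, q5, q8}), so by Hall's theorem at most 7 of the 9 left vertices can be matched.
Hence no matching covers every left vertex.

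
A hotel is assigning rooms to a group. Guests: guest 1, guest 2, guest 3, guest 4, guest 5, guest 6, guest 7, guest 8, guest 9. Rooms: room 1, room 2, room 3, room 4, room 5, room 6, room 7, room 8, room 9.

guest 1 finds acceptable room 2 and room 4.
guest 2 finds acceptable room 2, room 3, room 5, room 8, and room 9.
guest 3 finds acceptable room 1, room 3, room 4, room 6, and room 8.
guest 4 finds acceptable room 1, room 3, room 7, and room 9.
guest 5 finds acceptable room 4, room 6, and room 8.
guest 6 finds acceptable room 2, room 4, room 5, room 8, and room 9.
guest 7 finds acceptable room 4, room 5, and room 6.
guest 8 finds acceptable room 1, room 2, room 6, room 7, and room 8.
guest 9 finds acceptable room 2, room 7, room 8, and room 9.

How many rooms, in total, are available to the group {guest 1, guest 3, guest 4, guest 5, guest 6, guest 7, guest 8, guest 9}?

9

The union of neighbours of {guest 1, guest 3, guest 4, guest 5, guest 6, guest 7, guest 8, guest 9} is {room 1, room 2, room 3, room 4, room 5, room 6, room 7, room 8, room 9}, which has 9 elements.
Since |N(S)| = 9 ≥ |S| = 8, Hall's condition holds for this subset.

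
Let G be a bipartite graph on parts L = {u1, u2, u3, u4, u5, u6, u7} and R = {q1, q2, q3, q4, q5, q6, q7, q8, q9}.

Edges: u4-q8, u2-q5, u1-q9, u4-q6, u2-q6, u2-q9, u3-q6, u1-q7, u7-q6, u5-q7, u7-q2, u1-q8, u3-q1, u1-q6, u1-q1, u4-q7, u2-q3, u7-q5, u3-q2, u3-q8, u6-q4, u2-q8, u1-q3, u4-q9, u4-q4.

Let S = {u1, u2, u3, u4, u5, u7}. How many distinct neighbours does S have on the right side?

The union of neighbours of {u1, u2, u3, u4, u5, u7} is {q1, q2, q3, q4, q5, q6, q7, q8, q9}, which has 9 elements.
Since |N(S)| = 9 ≥ |S| = 6, Hall's condition holds for this subset.

9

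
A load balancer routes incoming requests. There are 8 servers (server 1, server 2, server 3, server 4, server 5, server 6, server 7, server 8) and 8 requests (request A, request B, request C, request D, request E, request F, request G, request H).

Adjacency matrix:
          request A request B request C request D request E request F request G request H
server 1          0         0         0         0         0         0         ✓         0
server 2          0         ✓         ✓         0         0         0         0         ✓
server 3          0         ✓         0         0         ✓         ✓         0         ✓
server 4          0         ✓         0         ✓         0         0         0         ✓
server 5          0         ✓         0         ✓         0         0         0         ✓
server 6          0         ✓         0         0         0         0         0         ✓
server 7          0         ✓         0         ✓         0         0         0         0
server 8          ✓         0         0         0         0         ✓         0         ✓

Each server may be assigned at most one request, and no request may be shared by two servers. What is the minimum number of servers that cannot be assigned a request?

1

One maximum matching: server 1→request G, server 2→request C, server 3→request E, server 4→request D, server 5→request B, server 6→request H, server 8→request F.
The set {server 4, server 5, server 6, server 7} has only 3 neighbours ({request B, request D, request H}), so by Hall's theorem at most 7 of the 8 servers can be matched.
That matches 7 of the 8, leaving 1 unmatched; no matching can do better.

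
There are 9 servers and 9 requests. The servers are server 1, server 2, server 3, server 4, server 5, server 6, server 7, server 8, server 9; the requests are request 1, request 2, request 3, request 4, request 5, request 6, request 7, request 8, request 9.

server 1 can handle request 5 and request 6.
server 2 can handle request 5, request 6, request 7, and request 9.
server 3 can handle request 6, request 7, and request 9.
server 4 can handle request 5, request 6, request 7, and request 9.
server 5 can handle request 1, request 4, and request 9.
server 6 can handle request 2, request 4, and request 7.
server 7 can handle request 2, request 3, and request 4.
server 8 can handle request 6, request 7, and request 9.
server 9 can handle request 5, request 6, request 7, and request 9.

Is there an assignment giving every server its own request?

The set {server 1, server 2, server 3, server 4, server 8, server 9} has only 4 neighbours ({request 5, request 6, request 7, request 9}), so by Hall's theorem at most 7 of the 9 servers can be matched.
Hence no matching covers every server.

No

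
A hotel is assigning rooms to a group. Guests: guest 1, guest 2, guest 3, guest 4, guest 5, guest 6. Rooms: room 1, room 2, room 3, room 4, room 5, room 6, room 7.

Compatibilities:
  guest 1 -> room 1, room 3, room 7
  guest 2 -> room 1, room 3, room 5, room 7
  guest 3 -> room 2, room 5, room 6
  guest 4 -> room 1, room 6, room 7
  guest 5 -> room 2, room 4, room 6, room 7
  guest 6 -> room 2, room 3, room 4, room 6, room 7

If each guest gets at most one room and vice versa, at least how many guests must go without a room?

0

For example, pair guest 1-room 1, guest 2-room 3, guest 3-room 5, guest 4-room 6, guest 5-room 7, guest 6-room 4.
This saturates every guest, so 6 is the maximum.
That matches 6 of the 6, leaving 0 unmatched; no matching can do better.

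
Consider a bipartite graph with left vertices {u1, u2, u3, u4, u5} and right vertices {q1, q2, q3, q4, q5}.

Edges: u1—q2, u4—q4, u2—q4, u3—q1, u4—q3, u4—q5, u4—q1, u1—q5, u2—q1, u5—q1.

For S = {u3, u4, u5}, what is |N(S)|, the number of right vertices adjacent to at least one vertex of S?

The union of neighbours of {u3, u4, u5} is {q1, q3, q4, q5}, which has 4 elements.
Since |N(S)| = 4 ≥ |S| = 3, Hall's condition holds for this subset.

4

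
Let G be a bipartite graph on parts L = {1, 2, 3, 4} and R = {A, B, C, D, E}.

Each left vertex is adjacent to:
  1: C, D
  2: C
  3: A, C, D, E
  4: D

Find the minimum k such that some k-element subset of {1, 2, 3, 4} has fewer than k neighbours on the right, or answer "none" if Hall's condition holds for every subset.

3

Take S = {1, 2, 4}. Its neighbourhood is {C, D}, so |N(S)| = 2 < |S| = 3.
Every subset of size less than 3 has at least as many neighbours as members, so 3 is the minimum.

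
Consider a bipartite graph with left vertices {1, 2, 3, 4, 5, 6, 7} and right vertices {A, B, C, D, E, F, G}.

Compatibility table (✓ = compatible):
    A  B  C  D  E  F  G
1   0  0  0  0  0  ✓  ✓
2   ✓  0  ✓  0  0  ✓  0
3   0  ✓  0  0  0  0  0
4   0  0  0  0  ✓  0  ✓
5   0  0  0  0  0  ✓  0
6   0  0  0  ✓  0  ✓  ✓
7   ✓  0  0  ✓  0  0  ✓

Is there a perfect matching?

Yes

For example, pair 1–G, 2–C, 3–B, 4–E, 5–F, 6–D, 7–A.
All 7 left vertices are covered.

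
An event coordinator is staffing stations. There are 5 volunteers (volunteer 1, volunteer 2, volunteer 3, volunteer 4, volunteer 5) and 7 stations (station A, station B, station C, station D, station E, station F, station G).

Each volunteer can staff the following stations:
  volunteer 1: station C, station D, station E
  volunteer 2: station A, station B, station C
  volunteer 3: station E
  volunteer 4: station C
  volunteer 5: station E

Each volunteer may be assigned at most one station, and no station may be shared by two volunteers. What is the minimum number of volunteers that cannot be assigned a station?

1

For example, pair volunteer 1→station D, volunteer 2→station A, volunteer 3→station E, volunteer 4→station C.
The set {volunteer 3, volunteer 5} has only 1 neighbour ({station E}), so by Hall's theorem at most 4 of the 5 volunteers can be matched.
That matches 4 of the 5, leaving 1 unmatched; no matching can do better.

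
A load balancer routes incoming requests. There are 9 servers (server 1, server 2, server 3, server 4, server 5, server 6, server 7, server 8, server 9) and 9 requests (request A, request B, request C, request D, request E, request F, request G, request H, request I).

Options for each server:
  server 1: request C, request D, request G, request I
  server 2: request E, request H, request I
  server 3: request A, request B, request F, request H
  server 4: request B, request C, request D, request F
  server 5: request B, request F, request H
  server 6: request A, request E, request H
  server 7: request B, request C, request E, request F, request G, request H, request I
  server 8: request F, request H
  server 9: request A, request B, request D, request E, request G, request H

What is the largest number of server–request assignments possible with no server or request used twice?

A valid assignment of size 9: server 1-request C, server 2-request I, server 3-request H, server 4-request D, server 5-request B, server 6-request A, server 7-request G, server 8-request F, server 9-request E.
All 9 servers are matched, so no larger matching exists.

9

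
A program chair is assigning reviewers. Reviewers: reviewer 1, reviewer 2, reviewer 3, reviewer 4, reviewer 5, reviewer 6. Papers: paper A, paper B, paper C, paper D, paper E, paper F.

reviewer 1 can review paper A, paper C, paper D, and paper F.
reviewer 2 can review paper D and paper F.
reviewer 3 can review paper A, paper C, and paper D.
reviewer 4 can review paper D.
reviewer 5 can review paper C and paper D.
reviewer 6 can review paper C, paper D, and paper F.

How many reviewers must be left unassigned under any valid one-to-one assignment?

A valid assignment of size 4: reviewer 1-paper A, reviewer 2-paper F, reviewer 3-paper C, reviewer 4-paper D.
The set {reviewer 1, reviewer 2, reviewer 3, reviewer 4, reviewer 5, reviewer 6} has only 4 neighbours ({paper A, paper C, paper D, paper F}), so by Hall's theorem at most 4 of the 6 reviewers can be matched.
That matches 4 of the 6, leaving 2 unmatched; no matching can do better.

2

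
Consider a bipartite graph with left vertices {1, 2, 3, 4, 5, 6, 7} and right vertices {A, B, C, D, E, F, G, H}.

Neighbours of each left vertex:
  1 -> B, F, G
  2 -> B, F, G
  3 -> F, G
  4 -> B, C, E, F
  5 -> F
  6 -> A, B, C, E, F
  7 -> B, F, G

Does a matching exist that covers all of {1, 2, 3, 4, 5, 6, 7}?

No

The set {1, 2, 3, 5, 7} has only 3 neighbours ({B, F, G}), so by Hall's theorem at most 5 of the 7 left vertices can be matched.
Hence no matching covers every left vertex.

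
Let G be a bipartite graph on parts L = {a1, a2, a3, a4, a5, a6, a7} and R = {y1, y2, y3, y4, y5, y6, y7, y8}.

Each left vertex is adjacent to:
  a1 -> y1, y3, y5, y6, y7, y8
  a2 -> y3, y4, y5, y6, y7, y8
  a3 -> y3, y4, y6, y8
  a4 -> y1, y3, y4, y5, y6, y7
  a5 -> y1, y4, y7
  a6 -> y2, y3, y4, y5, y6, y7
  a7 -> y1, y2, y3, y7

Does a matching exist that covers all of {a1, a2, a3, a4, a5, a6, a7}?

Yes

For example, pair a1-y1, a2-y5, a3-y8, a4-y6, a5-y4, a6-y7, a7-y3.
Every left vertex is matched, so this matching saturates all of them.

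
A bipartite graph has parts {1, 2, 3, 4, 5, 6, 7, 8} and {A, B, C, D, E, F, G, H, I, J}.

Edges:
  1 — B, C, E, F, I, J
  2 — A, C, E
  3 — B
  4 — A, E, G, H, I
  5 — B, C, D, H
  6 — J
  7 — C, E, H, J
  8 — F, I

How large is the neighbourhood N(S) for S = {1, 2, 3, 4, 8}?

The union of neighbours of {1, 2, 3, 4, 8} is {A, B, C, E, F, G, H, I, J}, which has 9 elements.
Since |N(S)| = 9 ≥ |S| = 5, Hall's condition holds for this subset.

9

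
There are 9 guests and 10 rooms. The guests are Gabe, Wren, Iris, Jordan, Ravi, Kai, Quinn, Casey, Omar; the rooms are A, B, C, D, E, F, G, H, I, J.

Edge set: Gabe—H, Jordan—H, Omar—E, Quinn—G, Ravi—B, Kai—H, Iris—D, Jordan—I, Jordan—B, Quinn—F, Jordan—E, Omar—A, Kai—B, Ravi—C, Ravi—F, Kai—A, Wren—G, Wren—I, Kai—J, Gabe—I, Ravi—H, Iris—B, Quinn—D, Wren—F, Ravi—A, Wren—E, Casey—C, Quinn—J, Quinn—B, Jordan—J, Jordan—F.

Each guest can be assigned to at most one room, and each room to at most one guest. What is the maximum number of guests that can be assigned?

One maximum matching: Gabe→H, Wren→F, Iris→D, Jordan→J, Ravi→A, Kai→B, Quinn→G, Casey→C, Omar→E.
This saturates every guest, so 9 is the maximum.

9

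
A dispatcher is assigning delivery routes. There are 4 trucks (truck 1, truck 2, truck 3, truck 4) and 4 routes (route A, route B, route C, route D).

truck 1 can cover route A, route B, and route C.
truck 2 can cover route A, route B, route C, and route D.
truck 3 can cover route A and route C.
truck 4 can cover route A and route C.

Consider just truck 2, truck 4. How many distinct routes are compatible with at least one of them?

4

The union of neighbours of {truck 2, truck 4} is {route A, route B, route C, route D}, which has 4 elements.
Since |N(S)| = 4 ≥ |S| = 2, Hall's condition holds for this subset.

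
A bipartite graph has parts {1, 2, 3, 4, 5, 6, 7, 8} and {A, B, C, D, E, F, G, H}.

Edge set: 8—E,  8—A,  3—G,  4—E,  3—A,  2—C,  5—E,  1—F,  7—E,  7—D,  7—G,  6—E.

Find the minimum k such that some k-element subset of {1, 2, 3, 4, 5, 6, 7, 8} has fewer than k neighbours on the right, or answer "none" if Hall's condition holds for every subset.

Take S = {4, 5}. Its neighbourhood is {E}, so |N(S)| = 1 < |S| = 2.
No single vertex violates Hall's condition since each has at least one neighbour, so 2 is the minimum.

2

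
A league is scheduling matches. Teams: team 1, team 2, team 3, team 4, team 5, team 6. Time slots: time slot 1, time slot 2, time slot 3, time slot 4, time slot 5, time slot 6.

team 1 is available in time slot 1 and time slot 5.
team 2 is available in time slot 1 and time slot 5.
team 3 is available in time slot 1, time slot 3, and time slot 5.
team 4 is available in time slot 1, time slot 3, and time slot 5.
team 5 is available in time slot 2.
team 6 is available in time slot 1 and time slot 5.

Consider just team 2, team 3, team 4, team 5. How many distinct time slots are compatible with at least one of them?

4

The union of neighbours of {team 2, team 3, team 4, team 5} is {time slot 1, time slot 2, time slot 3, time slot 5}, which has 4 elements.
Since |N(S)| = 4 ≥ |S| = 4, Hall's condition holds for this subset.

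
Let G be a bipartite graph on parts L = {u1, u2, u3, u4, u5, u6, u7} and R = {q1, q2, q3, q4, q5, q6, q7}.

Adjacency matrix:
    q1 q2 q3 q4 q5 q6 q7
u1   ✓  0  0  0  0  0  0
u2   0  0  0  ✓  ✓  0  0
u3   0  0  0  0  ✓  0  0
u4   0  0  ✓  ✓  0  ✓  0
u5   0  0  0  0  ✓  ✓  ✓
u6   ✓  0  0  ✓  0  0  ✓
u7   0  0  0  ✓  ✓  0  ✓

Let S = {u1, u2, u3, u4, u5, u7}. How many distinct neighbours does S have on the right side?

6

The union of neighbours of {u1, u2, u3, u4, u5, u7} is {q1, q3, q4, q5, q6, q7}, which has 6 elements.
Since |N(S)| = 6 ≥ |S| = 6, Hall's condition holds for this subset.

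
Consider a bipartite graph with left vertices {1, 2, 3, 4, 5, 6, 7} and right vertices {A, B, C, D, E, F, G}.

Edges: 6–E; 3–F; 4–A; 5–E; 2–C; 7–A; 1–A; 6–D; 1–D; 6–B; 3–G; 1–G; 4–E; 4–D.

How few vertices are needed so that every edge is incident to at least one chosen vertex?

7

A maximum matching has 7 edges (e.g. 1–G, 2–C, 3–F, 4–D, 5–E, 6–B, 7–A).
By König's theorem the minimum vertex cover has the same size. One such cover is {1, 2, 3, 4, 5, 6, 7}.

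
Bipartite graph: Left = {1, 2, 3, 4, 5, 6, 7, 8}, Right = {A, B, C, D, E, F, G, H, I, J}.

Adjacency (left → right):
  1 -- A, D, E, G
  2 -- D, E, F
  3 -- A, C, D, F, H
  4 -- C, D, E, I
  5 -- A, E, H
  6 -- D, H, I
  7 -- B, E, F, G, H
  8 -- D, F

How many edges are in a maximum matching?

For example, pair 1-G, 2-D, 3-A, 4-C, 5-E, 6-I, 7-H, 8-F.
This saturates every left vertex, so 8 is the maximum.

8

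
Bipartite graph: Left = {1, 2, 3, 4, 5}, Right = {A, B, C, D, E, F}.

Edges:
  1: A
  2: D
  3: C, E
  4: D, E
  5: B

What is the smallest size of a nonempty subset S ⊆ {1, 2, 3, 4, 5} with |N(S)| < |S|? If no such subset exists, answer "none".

A matching saturating every left vertex exists, for instance 1→A, 2→D, 3→C, 4→E, 5→B.
By Hall's marriage theorem, this means |N(S)| ≥ |S| for every subset S, so no violating subset exists.

none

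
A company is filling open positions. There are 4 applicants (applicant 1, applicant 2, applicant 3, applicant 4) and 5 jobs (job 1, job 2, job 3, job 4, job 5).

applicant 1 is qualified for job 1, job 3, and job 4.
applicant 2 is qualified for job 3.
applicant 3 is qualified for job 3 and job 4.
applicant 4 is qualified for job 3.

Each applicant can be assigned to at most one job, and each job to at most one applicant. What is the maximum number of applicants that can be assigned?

For example, pair applicant 1→job 1, applicant 2→job 3, applicant 3→job 4.
The set {applicant 2, applicant 4} has only 1 neighbour ({job 3}), so by Hall's theorem at most 3 of the 4 applicants can be matched.

3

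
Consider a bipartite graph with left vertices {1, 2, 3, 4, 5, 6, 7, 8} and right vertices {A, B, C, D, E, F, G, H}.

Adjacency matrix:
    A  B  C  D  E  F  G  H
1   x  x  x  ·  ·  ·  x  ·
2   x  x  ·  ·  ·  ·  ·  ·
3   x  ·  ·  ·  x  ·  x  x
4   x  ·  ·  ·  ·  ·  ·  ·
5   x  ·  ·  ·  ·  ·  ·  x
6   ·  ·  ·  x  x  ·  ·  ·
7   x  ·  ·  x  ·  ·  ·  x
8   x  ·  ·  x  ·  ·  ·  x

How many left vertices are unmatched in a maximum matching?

1

One maximum matching: 1-C, 2-B, 3-G, 4-A, 5-H, 6-E, 7-D.
The set {4, 5, 7, 8} has only 3 neighbours ({A, D, H}), so by Hall's theorem at most 7 of the 8 left vertices can be matched.
That matches 7 of the 8, leaving 1 unmatched; no matching can do better.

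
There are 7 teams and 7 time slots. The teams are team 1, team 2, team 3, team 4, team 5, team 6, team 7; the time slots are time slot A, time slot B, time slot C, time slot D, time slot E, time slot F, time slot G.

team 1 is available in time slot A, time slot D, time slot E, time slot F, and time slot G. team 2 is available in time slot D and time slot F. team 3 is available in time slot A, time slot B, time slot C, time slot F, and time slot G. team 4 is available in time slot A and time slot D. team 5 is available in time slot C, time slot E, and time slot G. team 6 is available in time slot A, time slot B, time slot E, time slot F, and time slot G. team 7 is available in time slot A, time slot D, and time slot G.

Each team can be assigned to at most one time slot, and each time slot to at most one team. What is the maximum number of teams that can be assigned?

For example, pair team 1-time slot G, team 2-time slot F, team 3-time slot B, team 4-time slot A, team 5-time slot C, team 6-time slot E, team 7-time slot D.
All 7 teams are matched, so no larger matching exists.

7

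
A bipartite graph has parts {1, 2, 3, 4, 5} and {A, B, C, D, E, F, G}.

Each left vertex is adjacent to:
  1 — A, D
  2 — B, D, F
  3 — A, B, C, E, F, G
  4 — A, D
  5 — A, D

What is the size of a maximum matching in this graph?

4

For example, pair 1-A, 2-B, 3-G, 4-D.
The set {1, 4, 5} has only 2 neighbours ({A, D}), so by Hall's theorem at most 4 of the 5 left vertices can be matched.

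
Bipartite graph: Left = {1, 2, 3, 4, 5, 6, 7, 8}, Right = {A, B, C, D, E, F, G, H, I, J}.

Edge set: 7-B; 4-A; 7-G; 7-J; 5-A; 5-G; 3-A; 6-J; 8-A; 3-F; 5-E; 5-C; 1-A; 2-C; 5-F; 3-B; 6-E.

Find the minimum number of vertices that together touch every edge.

6

{2, 3, 5, 6, 7, A} is a vertex cover of size 6: every edge has an endpoint in this set.
No smaller cover exists because 1–A, 2–C, 3–F, 5–G, 6–E, 7–B is a matching of size 6, and a cover must include an endpoint of each of these disjoint edges (König's theorem).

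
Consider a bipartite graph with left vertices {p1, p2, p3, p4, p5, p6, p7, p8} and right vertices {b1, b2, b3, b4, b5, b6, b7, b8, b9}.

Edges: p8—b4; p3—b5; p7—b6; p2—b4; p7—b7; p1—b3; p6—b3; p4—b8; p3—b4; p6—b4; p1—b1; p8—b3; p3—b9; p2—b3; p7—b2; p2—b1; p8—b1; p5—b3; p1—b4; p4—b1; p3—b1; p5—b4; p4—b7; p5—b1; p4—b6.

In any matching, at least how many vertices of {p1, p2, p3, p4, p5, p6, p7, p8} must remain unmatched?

One maximum matching: p1→b1, p2→b4, p3→b5, p4→b8, p5→b3, p7→b6.
The set {p1, p2, p5, p6, p8} has only 3 neighbours ({b1, b3, b4}), so by Hall's theorem at most 6 of the 8 left vertices can be matched.
That matches 6 of the 8, leaving 2 unmatched; no matching can do better.

2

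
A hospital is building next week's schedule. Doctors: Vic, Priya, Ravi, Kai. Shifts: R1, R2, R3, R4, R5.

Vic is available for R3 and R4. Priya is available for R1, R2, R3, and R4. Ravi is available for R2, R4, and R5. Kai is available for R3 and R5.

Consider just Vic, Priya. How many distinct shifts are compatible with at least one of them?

4

The union of neighbours of {Vic, Priya} is {R1, R2, R3, R4}, which has 4 elements.
Since |N(S)| = 4 ≥ |S| = 2, Hall's condition holds for this subset.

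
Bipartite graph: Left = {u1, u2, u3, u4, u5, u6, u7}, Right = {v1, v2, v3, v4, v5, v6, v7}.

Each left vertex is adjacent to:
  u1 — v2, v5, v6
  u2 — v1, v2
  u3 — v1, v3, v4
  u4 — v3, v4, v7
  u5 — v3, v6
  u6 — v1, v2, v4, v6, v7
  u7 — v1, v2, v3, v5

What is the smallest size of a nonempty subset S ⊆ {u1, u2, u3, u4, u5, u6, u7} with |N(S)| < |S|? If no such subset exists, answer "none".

A matching saturating every left vertex exists, for instance u1→v5, u2→v1, u3→v4, u4→v7, u5→v3, u6→v6, u7→v2.
By Hall's marriage theorem, this means |N(S)| ≥ |S| for every subset S, so no violating subset exists.

none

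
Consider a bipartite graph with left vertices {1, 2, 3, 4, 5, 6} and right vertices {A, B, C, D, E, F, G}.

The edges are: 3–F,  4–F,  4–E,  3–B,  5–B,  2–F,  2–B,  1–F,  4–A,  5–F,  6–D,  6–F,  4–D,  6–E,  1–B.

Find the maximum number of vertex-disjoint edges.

4

A valid assignment of size 4: 1-F, 2-B, 4-D, 6-E.
The set {1, 2, 3, 5} has only 2 neighbours ({B, F}), so by Hall's theorem at most 4 of the 6 left vertices can be matched.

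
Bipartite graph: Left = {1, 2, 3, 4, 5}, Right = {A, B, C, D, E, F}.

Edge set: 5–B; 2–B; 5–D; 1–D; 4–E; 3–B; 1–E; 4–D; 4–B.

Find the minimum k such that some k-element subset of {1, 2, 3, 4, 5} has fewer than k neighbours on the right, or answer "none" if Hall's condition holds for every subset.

Take S = {2, 3}. Its neighbourhood is {B}, so |N(S)| = 1 < |S| = 2.
No single vertex violates Hall's condition since each has at least one neighbour, so 2 is the minimum.

2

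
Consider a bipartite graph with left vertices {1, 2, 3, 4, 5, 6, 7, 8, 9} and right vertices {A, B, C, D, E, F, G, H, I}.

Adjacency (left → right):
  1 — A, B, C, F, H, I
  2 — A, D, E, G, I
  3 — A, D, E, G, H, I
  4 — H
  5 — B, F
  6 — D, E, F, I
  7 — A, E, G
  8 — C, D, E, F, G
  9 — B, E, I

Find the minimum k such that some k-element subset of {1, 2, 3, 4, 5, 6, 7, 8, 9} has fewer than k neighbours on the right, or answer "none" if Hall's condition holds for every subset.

A matching saturating every left vertex exists, for instance 1→C, 2→A, 3→I, 4→H, 5→F, 6→E, 7→G, 8→D, 9→B.
By Hall's marriage theorem, this means |N(S)| ≥ |S| for every subset S, so no violating subset exists.

none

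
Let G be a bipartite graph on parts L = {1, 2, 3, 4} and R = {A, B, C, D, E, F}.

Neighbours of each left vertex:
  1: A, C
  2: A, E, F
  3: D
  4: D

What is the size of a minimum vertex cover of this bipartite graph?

A maximum matching has 3 edges (e.g. 1–C, 2–E, 3–D).
By König's theorem the minimum vertex cover has the same size. One such cover is {1, 2, D}.

3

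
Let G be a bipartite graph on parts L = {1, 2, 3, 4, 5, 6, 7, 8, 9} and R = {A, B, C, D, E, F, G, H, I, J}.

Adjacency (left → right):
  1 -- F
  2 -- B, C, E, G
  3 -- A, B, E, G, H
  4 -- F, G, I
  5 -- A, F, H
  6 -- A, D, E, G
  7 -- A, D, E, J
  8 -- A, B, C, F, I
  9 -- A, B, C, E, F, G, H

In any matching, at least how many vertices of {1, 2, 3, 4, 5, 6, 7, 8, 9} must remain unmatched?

0

One maximum matching: 1–F, 2–E, 3–A, 4–I, 5–H, 6–D, 7–J, 8–B, 9–G.
All 9 left vertices are matched, so no larger matching exists.
That matches 9 of the 9, leaving 0 unmatched; no matching can do better.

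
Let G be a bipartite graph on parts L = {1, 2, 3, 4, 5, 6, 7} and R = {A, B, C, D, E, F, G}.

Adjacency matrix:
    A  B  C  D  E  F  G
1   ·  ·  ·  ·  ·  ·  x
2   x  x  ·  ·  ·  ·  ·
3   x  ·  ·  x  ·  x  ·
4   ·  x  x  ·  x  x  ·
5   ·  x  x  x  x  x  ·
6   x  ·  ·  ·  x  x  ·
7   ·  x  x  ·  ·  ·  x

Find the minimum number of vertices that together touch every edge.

The 7 edges 1–G, 2–A, 3–D, 4–C, 5–E, 6–F, 7–B form a matching, so any vertex cover needs at least 7 vertices (one per matched edge).
Conversely {1, 2, 3, 4, 5, 6, 7} meets every edge and has exactly 7 vertices, so 7 is optimal.

7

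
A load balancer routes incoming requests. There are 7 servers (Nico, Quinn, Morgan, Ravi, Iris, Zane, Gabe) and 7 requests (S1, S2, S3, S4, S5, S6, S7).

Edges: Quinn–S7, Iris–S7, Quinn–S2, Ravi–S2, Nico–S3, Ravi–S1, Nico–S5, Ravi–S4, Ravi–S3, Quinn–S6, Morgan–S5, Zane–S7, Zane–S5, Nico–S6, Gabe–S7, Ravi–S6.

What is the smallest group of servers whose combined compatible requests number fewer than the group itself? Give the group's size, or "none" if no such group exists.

2

Take S = {Iris, Gabe}. Its neighbourhood is {S7}, so |N(S)| = 1 < |S| = 2.
No single vertex violates Hall's condition since each has at least one neighbour, so 2 is the minimum.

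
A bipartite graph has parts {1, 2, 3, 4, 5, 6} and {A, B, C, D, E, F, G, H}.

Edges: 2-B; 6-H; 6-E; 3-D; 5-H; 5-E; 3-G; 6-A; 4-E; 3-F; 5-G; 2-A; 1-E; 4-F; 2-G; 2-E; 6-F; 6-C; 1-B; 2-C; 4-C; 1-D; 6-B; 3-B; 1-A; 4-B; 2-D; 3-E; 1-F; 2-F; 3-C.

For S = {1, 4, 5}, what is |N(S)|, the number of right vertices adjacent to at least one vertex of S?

8

The union of neighbours of {1, 4, 5} is {A, B, C, D, E, F, G, H}, which has 8 elements.
Since |N(S)| = 8 ≥ |S| = 3, Hall's condition holds for this subset.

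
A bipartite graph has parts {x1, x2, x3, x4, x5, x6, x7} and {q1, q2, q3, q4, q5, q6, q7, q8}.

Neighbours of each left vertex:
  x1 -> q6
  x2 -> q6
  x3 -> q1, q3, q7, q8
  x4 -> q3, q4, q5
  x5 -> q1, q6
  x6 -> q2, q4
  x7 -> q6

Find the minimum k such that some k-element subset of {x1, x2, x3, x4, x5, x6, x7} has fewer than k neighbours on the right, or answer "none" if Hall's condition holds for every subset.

2

Take S = {x1, x2}. Its neighbourhood is {q6}, so |N(S)| = 1 < |S| = 2.
No single vertex violates Hall's condition since each has at least one neighbour, so 2 is the minimum.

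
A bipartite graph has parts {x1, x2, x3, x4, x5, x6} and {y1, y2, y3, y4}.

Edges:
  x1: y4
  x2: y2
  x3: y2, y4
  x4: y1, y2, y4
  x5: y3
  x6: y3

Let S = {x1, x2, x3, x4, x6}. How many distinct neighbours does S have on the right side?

4

The union of neighbours of {x1, x2, x3, x4, x6} is {y1, y2, y3, y4}, which has 4 elements.
Since |N(S)| = 4 < |S| = 5, Hall's condition fails for this subset.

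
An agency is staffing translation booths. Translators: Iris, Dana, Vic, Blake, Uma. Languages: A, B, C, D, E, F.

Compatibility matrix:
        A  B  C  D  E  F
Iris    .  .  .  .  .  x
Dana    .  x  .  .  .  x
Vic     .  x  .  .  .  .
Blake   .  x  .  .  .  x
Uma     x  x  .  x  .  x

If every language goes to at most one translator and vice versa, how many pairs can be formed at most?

A valid assignment of size 3: Iris→F, Dana→B, Uma→D.
The set {Iris, Dana, Vic, Blake} has only 2 neighbours ({B, F}), so by Hall's theorem at most 3 of the 5 translators can be matched.

3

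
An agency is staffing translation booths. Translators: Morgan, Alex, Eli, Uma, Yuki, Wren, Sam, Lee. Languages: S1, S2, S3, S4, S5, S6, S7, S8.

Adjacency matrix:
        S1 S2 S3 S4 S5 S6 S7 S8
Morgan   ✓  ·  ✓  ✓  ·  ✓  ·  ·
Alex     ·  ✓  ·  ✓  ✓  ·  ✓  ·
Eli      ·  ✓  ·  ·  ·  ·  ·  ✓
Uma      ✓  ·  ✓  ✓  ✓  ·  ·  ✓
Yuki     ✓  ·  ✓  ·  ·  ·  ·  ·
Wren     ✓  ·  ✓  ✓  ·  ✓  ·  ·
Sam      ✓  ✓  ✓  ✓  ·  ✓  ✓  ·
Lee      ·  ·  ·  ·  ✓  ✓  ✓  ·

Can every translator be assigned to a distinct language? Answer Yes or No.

Yes

A valid assignment of size 8: Morgan–S3, Alex–S4, Eli–S8, Uma–S5, Yuki–S1, Wren–S6, Sam–S2, Lee–S7.
All 8 translators are covered.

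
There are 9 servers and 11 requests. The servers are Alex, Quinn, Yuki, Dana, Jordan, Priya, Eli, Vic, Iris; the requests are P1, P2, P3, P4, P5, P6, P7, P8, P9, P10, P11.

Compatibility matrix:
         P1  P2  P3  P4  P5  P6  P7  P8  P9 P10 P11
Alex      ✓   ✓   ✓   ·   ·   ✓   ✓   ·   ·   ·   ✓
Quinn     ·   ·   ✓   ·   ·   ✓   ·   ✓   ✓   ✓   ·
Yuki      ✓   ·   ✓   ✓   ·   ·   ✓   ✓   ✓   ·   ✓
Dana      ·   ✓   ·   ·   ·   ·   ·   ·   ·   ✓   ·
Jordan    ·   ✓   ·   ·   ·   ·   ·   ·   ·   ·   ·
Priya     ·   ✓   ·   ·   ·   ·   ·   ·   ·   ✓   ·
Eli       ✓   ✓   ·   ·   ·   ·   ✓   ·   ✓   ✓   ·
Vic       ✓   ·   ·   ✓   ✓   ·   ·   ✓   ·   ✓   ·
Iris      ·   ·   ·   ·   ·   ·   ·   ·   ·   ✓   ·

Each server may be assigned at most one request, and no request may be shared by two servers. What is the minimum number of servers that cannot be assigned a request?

2

One maximum matching: Alex→P11, Quinn→P8, Yuki→P3, Dana→P10, Jordan→P2, Eli→P7, Vic→P1.
The set {Dana, Jordan, Priya, Iris} has only 2 neighbours ({P10, P2}), so by Hall's theorem at most 7 of the 9 servers can be matched.
That matches 7 of the 9, leaving 2 unmatched; no matching can do better.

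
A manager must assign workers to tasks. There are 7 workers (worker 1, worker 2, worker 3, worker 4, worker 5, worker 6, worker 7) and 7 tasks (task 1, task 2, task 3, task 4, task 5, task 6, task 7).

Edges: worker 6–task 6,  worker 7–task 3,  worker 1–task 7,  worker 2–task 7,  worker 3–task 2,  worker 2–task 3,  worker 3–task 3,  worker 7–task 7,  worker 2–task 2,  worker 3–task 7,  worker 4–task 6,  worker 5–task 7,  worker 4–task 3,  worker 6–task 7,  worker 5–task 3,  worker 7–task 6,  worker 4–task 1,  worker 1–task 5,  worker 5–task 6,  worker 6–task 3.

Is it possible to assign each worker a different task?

The set {worker 2, worker 3, worker 5, worker 6, worker 7} has only 4 neighbours ({task 2, task 3, task 6, task 7}), so by Hall's theorem at most 6 of the 7 workers can be matched.
Hence no matching covers every worker.

No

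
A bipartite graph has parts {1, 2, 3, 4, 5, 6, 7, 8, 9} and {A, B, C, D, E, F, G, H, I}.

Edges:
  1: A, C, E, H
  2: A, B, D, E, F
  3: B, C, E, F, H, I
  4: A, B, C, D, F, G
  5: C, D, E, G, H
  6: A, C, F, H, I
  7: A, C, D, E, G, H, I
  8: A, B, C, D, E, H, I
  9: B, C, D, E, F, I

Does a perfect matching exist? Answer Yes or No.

Yes

For example, pair 1–C, 2–F, 3–B, 4–A, 5–D, 6–I, 7–G, 8–H, 9–E.
Every left vertex is matched, so this is a perfect matching.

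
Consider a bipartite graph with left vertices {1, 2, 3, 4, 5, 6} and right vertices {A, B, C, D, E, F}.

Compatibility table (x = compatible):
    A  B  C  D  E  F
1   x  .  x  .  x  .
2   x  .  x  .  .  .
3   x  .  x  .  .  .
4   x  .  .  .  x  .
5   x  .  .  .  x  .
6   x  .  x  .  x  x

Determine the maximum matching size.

4

A valid assignment of size 4: 1–E, 2–A, 3–C, 6–F.
The set {1, 2, 3, 4, 5} has only 3 neighbours ({A, C, E}), so by Hall's theorem at most 4 of the 6 left vertices can be matched.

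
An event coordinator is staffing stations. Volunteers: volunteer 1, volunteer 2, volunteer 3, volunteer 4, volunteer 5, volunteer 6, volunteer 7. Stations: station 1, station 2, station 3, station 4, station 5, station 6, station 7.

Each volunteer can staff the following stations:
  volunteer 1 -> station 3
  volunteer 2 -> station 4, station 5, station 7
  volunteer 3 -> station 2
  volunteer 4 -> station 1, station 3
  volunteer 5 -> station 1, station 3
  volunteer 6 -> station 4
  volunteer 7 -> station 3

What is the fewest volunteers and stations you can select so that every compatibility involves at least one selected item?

A maximum matching has 5 edges (e.g. volunteer 1–station 3, volunteer 2–station 7, volunteer 3–station 2, volunteer 4–station 1, volunteer 6–station 4).
By König's theorem the minimum vertex cover has the same size. One such cover is {volunteer 2, volunteer 3, volunteer 6, station 1, station 3}.

5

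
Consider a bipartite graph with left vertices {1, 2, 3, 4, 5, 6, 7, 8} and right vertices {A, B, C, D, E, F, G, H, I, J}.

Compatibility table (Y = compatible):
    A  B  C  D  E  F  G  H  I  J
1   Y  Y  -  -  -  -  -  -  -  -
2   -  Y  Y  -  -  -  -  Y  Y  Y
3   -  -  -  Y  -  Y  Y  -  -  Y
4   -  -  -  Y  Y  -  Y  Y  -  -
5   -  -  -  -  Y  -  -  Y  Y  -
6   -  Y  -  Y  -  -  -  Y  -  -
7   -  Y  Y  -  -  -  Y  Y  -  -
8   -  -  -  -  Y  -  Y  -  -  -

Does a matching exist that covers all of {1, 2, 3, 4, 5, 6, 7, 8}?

A valid assignment of size 8: 1–A, 2–J, 3–F, 4–D, 5–H, 6–B, 7–C, 8–E.
All 8 left vertices are covered.

Yes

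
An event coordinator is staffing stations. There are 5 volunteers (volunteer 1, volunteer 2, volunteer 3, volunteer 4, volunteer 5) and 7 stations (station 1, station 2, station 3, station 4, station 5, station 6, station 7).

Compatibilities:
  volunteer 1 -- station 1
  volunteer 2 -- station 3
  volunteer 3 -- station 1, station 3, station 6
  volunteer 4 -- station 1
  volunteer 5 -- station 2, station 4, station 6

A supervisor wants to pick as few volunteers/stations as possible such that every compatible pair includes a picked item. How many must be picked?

The 4 edges volunteer 1–station 1, volunteer 2–station 3, volunteer 3–station 6, volunteer 5–station 2 form a matching, so any vertex cover needs at least 4 vertices (one per matched edge).
Conversely {volunteer 2, volunteer 3, volunteer 5, station 1} meets every edge and has exactly 4 vertices, so 4 is optimal.

4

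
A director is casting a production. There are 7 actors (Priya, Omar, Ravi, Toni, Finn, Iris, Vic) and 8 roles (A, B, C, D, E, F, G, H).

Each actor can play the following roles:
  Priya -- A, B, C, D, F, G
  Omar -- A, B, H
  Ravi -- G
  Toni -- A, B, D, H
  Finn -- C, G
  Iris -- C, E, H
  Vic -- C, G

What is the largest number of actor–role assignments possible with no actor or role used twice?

6

A valid assignment of size 6: Priya–A, Omar–H, Ravi–G, Toni–B, Finn–C, Iris–E.
The set {Ravi, Finn, Vic} has only 2 neighbours ({C, G}), so by Hall's theorem at most 6 of the 7 actors can be matched.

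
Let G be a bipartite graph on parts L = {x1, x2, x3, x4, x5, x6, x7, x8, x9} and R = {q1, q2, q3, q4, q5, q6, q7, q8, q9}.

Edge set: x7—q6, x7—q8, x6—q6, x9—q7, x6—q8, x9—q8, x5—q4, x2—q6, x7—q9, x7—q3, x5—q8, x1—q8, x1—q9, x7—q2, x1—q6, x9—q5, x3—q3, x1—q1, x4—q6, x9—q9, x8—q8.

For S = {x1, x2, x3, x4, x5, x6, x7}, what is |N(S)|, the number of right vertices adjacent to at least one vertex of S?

7

The union of neighbours of {x1, x2, x3, x4, x5, x6, x7} is {q1, q2, q3, q4, q6, q8, q9}, which has 7 elements.
Since |N(S)| = 7 ≥ |S| = 7, Hall's condition holds for this subset.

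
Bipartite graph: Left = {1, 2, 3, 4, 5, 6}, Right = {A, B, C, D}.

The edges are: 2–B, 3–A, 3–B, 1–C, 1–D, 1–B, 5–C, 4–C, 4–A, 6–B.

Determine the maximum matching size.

4

One maximum matching: 1–D, 2–B, 3–A, 4–C.
The set {2, 3, 4, 5, 6} has only 3 neighbours ({A, B, C}), so by Hall's theorem at most 4 of the 6 left vertices can be matched.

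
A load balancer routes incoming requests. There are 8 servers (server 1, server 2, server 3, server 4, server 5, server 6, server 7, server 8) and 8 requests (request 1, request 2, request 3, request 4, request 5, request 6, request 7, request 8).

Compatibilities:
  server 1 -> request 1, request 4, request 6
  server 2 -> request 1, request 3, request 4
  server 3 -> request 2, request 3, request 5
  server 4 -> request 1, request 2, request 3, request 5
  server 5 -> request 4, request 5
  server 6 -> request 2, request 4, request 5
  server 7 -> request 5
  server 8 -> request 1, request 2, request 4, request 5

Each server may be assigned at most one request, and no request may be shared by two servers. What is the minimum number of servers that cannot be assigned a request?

2

One maximum matching: server 1→request 6, server 2→request 3, server 3→request 2, server 4→request 1, server 5→request 4, server 6→request 5.
The set {server 2, server 3, server 4, server 5, server 6, server 7, server 8} has only 5 neighbours ({request 1, request 2, request 3, request 4, request 5}), so by Hall's theorem at most 6 of the 8 servers can be matched.
That matches 6 of the 8, leaving 2 unmatched; no matching can do better.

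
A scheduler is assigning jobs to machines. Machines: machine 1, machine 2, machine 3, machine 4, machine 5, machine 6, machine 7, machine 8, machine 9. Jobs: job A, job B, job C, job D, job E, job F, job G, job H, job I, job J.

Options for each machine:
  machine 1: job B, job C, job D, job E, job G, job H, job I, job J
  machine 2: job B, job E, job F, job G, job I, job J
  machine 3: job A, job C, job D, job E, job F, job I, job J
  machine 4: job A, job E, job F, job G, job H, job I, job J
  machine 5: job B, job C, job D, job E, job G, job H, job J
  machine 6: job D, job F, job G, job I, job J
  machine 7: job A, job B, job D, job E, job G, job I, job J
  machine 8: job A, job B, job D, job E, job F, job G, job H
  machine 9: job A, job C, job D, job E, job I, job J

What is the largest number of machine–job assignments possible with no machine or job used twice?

For example, pair machine 1–job G, machine 2–job I, machine 3–job C, machine 4–job A, machine 5–job H, machine 6–job F, machine 7–job B, machine 8–job D, machine 9–job J.
All 9 machines are matched, so no larger matching exists.

9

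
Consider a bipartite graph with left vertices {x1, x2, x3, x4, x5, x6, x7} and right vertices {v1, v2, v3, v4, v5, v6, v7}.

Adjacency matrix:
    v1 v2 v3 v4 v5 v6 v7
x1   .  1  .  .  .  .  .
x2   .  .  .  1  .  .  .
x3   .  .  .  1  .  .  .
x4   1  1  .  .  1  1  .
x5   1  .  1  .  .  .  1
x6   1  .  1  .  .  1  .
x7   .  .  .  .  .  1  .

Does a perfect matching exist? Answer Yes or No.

No

The set {x2, x3} has only 1 neighbour ({v4}), so by Hall's theorem at most 6 of the 7 left vertices can be matched.
Hence no matching covers every left vertex.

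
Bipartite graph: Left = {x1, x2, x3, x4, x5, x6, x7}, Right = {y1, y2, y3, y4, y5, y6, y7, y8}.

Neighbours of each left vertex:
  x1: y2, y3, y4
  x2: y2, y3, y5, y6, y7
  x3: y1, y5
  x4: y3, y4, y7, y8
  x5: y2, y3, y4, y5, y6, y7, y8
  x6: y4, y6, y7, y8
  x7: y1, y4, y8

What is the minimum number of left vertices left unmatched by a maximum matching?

0

For example, pair x1→y2, x2→y6, x3→y5, x4→y3, x5→y4, x6→y7, x7→y1.
All 7 left vertices are matched, so no larger matching exists.
That matches 7 of the 7, leaving 0 unmatched; no matching can do better.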